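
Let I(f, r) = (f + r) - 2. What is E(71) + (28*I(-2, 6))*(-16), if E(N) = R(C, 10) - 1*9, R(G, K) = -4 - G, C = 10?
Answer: -919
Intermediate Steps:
E(N) = -23 (E(N) = (-4 - 1*10) - 1*9 = (-4 - 10) - 9 = -14 - 9 = -23)
I(f, r) = -2 + f + r
E(71) + (28*I(-2, 6))*(-16) = -23 + (28*(-2 - 2 + 6))*(-16) = -23 + (28*2)*(-16) = -23 + 56*(-16) = -23 - 896 = -919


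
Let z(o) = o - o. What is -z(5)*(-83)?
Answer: 0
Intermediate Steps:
z(o) = 0
-z(5)*(-83) = -1*0*(-83) = 0*(-83) = 0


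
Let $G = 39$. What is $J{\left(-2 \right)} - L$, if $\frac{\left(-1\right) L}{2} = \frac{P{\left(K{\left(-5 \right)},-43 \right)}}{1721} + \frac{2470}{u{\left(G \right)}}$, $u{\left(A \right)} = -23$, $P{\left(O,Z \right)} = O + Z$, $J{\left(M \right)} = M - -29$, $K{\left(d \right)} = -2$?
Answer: $- \frac{7435069}{39583} \approx -187.83$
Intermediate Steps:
$J{\left(M \right)} = 29 + M$ ($J{\left(M \right)} = M + 29 = 29 + M$)
$L = \frac{8503810}{39583}$ ($L = - 2 \left(\frac{-2 - 43}{1721} + \frac{2470}{-23}\right) = - 2 \left(\left(-45\right) \frac{1}{1721} + 2470 \left(- \frac{1}{23}\right)\right) = - 2 \left(- \frac{45}{1721} - \frac{2470}{23}\right) = \left(-2\right) \left(- \frac{4251905}{39583}\right) = \frac{8503810}{39583} \approx 214.83$)
$J{\left(-2 \right)} - L = \left(29 - 2\right) - \frac{8503810}{39583} = 27 - \frac{8503810}{39583} = - \frac{7435069}{39583}$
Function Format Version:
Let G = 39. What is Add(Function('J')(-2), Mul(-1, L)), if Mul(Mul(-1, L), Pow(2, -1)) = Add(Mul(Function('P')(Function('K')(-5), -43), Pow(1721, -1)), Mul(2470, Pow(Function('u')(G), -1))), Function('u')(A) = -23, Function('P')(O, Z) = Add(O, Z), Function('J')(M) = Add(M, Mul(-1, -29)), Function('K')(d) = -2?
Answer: Rational(-7435069, 39583) ≈ -187.83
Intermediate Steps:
Function('J')(M) = Add(29, M) (Function('J')(M) = Add(M, 29) = Add(29, M))
L = Rational(8503810, 39583) (L = Mul(-2, Add(Mul(Add(-2, -43), Pow(1721, -1)), Mul(2470, Pow(-23, -1)))) = Mul(-2, Add(Mul(-45, Rational(1, 1721)), Mul(2470, Rational(-1, 23)))) = Mul(-2, Add(Rational(-45, 1721), Rational(-2470, 23))) = Mul(-2, Rational(-4251905, 39583)) = Rational(8503810, 39583) ≈ 214.83)
Add(Function('J')(-2), Mul(-1, L)) = Add(Add(29, -2), Mul(-1, Rational(8503810, 39583))) = Add(27, Rational(-8503810, 39583)) = Rational(-7435069, 39583)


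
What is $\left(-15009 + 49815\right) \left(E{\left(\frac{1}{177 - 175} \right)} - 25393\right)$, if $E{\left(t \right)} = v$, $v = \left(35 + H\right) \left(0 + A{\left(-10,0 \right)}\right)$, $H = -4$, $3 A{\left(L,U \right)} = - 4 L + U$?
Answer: $-869442278$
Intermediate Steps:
$A{\left(L,U \right)} = - \frac{4 L}{3} + \frac{U}{3}$ ($A{\left(L,U \right)} = \frac{- 4 L + U}{3} = \frac{U - 4 L}{3} = - \frac{4 L}{3} + \frac{U}{3}$)
$v = \frac{1240}{3}$ ($v = \left(35 - 4\right) \left(0 + \left(\left(- \frac{4}{3}\right) \left(-10\right) + \frac{1}{3} \cdot 0\right)\right) = 31 \left(0 + \left(\frac{40}{3} + 0\right)\right) = 31 \left(0 + \frac{40}{3}\right) = 31 \cdot \frac{40}{3} = \frac{1240}{3} \approx 413.33$)
$E{\left(t \right)} = \frac{1240}{3}$
$\left(-15009 + 49815\right) \left(E{\left(\frac{1}{177 - 175} \right)} - 25393\right) = \left(-15009 + 49815\right) \left(\frac{1240}{3} - 25393\right) = 34806 \left(- \frac{74939}{3}\right) = -869442278$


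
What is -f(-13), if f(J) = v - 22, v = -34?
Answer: 56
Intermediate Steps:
f(J) = -56 (f(J) = -34 - 22 = -56)
-f(-13) = -1*(-56) = 56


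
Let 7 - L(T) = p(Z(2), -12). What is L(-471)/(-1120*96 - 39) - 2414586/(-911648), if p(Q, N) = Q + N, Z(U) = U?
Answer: 7638086987/2883998448 ≈ 2.6484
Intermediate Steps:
p(Q, N) = N + Q
L(T) = 17 (L(T) = 7 - (-12 + 2) = 7 - 1*(-10) = 7 + 10 = 17)
L(-471)/(-1120*96 - 39) - 2414586/(-911648) = 17/(-1120*96 - 39) - 2414586/(-911648) = 17/(-107520 - 39) - 2414586*(-1/911648) = 17/(-107559) + 1207293/455824 = 17*(-1/107559) + 1207293/455824 = -1/6327 + 1207293/455824 = 7638086987/2883998448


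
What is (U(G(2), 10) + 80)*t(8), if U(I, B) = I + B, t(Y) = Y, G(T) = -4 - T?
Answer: 672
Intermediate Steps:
U(I, B) = B + I
(U(G(2), 10) + 80)*t(8) = ((10 + (-4 - 1*2)) + 80)*8 = ((10 + (-4 - 2)) + 80)*8 = ((10 - 6) + 80)*8 = (4 + 80)*8 = 84*8 = 672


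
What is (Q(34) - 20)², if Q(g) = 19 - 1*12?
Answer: 169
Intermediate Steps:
Q(g) = 7 (Q(g) = 19 - 12 = 7)
(Q(34) - 20)² = (7 - 20)² = (-13)² = 169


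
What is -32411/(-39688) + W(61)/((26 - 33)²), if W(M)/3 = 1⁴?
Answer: 1707203/1944712 ≈ 0.87787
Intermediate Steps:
W(M) = 3 (W(M) = 3*1⁴ = 3*1 = 3)
-32411/(-39688) + W(61)/((26 - 33)²) = -32411/(-39688) + 3/((26 - 33)²) = -32411*(-1/39688) + 3/((-7)²) = 32411/39688 + 3/49 = 1707203/1944712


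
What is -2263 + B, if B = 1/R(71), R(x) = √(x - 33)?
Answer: -2263 + √38/38 ≈ -2262.8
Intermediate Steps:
R(x) = √(-33 + x)
B = √38/38 (B = 1/(√(-33 + 71)) = 1/(√38) = √38/38 ≈ 0.16222)
-2263 + B = -2263 + √38/38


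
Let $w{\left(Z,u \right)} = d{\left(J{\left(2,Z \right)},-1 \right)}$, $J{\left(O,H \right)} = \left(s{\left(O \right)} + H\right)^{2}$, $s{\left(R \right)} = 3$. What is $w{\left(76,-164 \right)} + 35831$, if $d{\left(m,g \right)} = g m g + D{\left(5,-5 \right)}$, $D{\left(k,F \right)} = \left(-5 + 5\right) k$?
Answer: $42072$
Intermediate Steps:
$D{\left(k,F \right)} = 0$ ($D{\left(k,F \right)} = 0 k = 0$)
$J{\left(O,H \right)} = \left(3 + H\right)^{2}$
$d{\left(m,g \right)} = m g^{2}$ ($d{\left(m,g \right)} = g m g + 0 = m g^{2} + 0 = m g^{2}$)
$w{\left(Z,u \right)} = \left(3 + Z\right)^{2}$ ($w{\left(Z,u \right)} = \left(3 + Z\right)^{2} \left(-1\right)^{2} = \left(3 + Z\right)^{2} \cdot 1 = \left(3 + Z\right)^{2}$)
$w{\left(76,-164 \right)} + 35831 = \left(3 + 76\right)^{2} + 35831 = 79^{2} + 35831 = 6241 + 35831 = 42072$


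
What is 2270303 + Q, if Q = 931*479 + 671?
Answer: 2716923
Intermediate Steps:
Q = 446620 (Q = 445949 + 671 = 446620)
2270303 + Q = 2270303 + 446620 = 2716923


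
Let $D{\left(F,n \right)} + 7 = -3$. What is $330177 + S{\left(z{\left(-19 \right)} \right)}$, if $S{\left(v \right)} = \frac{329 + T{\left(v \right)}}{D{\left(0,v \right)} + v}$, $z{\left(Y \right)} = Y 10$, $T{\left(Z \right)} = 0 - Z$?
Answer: $\frac{66034881}{200} \approx 3.3017 \cdot 10^{5}$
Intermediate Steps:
$T{\left(Z \right)} = - Z$
$D{\left(F,n \right)} = -10$ ($D{\left(F,n \right)} = -7 - 3 = -10$)
$z{\left(Y \right)} = 10 Y$
$S{\left(v \right)} = \frac{329 - v}{-10 + v}$
$330177 + S{\left(z{\left(-19 \right)} \right)} = 330177 + \frac{329 - 10 \left(-19\right)}{-10 + 10 \left(-19\right)} = 330177 + \frac{329 - -190}{-10 - 190} = 330177 + \frac{329 + 190}{-200} = 330177 - \frac{519}{200} = \frac{66034881}{200}$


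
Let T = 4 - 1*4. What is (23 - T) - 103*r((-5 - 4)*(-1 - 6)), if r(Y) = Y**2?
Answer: -408784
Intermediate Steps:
T = 0 (T = 4 - 4 = 0)
(23 - T) - 103*r((-5 - 4)*(-1 - 6)) = (23 - 1*0) - 103*(-1 - 6)**2*(-5 - 4)**2 = (23 + 0) - 103*(-9*(-7))**2 = 23 - 103*63**2 = 23 - 103*3969 = 23 - 408807 = -408784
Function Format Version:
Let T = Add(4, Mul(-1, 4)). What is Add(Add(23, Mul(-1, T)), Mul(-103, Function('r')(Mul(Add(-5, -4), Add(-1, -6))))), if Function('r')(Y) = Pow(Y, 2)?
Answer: -408784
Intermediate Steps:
T = 0 (T = Add(4, -4) = 0)
Add(Add(23, Mul(-1, T)), Mul(-103, Function('r')(Mul(Add(-5, -4), Add(-1, -6))))) = Add(Add(23, Mul(-1, 0)), Mul(-103, Pow(Mul(Add(-5, -4), Add(-1, -6)), 2))) = Add(Add(23, 0), Mul(-103, Pow(Mul(-9, -7), 2))) = Add(23, Mul(-103, Pow(63, 2))) = Add(23, Mul(-103, 3969)) = Add(23, -408807) = -408784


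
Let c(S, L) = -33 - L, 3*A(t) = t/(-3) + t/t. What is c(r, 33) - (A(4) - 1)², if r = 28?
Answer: -5446/81 ≈ -67.235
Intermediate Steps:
A(t) = ⅓ - t/9 (A(t) = (t/(-3) + t/t)/3 = (t*(-⅓) + 1)/3 = (-t/3 + 1)/3 = (1 - t/3)/3 = ⅓ - t/9)
c(r, 33) - (A(4) - 1)² = (-33 - 1*33) - ((⅓ - ⅑*4) - 1)² = (-33 - 33) - ((⅓ - 4/9) - 1)² = -66 - (-⅑ - 1)² = -66 - (-10/9)² = -66 - 1*100/81 = -66 - 100/81 = -5446/81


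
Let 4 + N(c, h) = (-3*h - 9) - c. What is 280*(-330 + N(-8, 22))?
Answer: -112280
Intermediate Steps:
N(c, h) = -13 - c - 3*h (N(c, h) = -4 + ((-3*h - 9) - c) = -4 + ((-9 - 3*h) - c) = -4 + (-9 - c - 3*h) = -13 - c - 3*h)
280*(-330 + N(-8, 22)) = 280*(-330 + (-13 - 1*(-8) - 3*22)) = 280*(-330 + (-13 + 8 - 66)) = 280*(-330 - 71) = 280*(-401) = -112280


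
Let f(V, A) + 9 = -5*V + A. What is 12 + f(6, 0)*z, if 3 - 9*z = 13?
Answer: 166/3 ≈ 55.333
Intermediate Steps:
z = -10/9 (z = ⅓ - ⅑*13 = ⅓ - 13/9 = -10/9 ≈ -1.1111)
f(V, A) = -9 + A - 5*V (f(V, A) = -9 + (-5*V + A) = -9 + (A - 5*V) = -9 + A - 5*V)
12 + f(6, 0)*z = 12 + (-9 + 0 - 5*6)*(-10/9) = 12 + (-9 + 0 - 30)*(-10/9) = 12 - 39*(-10/9) = 12 + 130/3 = 166/3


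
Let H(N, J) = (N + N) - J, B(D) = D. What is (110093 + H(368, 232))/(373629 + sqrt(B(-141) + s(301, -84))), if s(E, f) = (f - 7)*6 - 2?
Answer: 41322246513/139598630330 - 110597*I*sqrt(689)/139598630330 ≈ 0.29601 - 2.0796e-5*I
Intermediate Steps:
s(E, f) = -44 + 6*f (s(E, f) = (-7 + f)*6 - 2 = (-42 + 6*f) - 2 = -44 + 6*f)
H(N, J) = -J + 2*N (H(N, J) = 2*N - J = -J + 2*N)
(110093 + H(368, 232))/(373629 + sqrt(B(-141) + s(301, -84))) = (110093 + (-1*232 + 2*368))/(373629 + sqrt(-141 + (-44 + 6*(-84)))) = (110093 + (-232 + 736))/(373629 + sqrt(-141 + (-44 - 504))) = (110093 + 504)/(373629 + sqrt(-141 - 548)) = 110597/(373629 + sqrt(-689)) = 110597/(373629 + I*sqrt(689))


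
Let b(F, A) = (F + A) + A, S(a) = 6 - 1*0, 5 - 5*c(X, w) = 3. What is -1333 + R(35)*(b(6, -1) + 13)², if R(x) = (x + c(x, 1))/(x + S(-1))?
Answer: -222112/205 ≈ -1083.5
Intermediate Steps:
c(X, w) = ⅖ (c(X, w) = 1 - ⅕*3 = 1 - ⅗ = ⅖)
S(a) = 6 (S(a) = 6 + 0 = 6)
b(F, A) = F + 2*A (b(F, A) = (A + F) + A = F + 2*A)
R(x) = (⅖ + x)/(6 + x) (R(x) = (x + ⅖)/(x + 6) = (⅖ + x)/(6 + x))
-1333 + R(35)*(b(6, -1) + 13)² = -1333 + ((⅖ + 35)/(6 + 35))*((6 + 2*(-1)) + 13)² = -1333 + ((177/5)/41)*((6 - 2) + 13)² = -1333 + ((1/41)*(177/5))*(4 + 13)² = -1333 + (177/205)*17² = -1333 + (177/205)*289 = -1333 + 51153/205 = -222112/205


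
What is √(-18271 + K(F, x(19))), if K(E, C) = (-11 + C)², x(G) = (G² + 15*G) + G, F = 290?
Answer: √409445 ≈ 639.88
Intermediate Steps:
x(G) = G² + 16*G
√(-18271 + K(F, x(19))) = √(-18271 + (-11 + 19*(16 + 19))²) = √(-18271 + (-11 + 19*35)²) = √(-18271 + (-11 + 665)²) = √(-18271 + 654²) = √(-18271 + 427716) = √409445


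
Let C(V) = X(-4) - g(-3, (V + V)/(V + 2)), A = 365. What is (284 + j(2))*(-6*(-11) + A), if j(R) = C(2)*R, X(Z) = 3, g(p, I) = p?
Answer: 127576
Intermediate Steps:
C(V) = 6 (C(V) = 3 - 1*(-3) = 3 + 3 = 6)
j(R) = 6*R
(284 + j(2))*(-6*(-11) + A) = (284 + 6*2)*(-6*(-11) + 365) = (284 + 12)*(66 + 365) = 296*431 = 127576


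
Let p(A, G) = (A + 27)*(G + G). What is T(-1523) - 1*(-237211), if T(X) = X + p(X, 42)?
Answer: 110024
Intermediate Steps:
p(A, G) = 2*G*(27 + A) (p(A, G) = (27 + A)*(2*G) = 2*G*(27 + A))
T(X) = 2268 + 85*X (T(X) = X + 2*42*(27 + X) = X + (2268 + 84*X) = 2268 + 85*X)
T(-1523) - 1*(-237211) = (2268 + 85*(-1523)) - 1*(-237211) = (2268 - 129455) + 237211 = -127187 + 237211 = 110024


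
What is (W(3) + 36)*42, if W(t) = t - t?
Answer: 1512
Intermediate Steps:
W(t) = 0
(W(3) + 36)*42 = (0 + 36)*42 = 36*42 = 1512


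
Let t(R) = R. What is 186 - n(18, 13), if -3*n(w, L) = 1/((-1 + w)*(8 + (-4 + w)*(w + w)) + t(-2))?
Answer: 4855717/26106 ≈ 186.00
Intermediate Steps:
n(w, L) = -1/(3*(-2 + (-1 + w)*(8 + 2*w*(-4 + w)))) (n(w, L) = -1/(3*((-1 + w)*(8 + (-4 + w)*(w + w)) - 2)) = -1/(3*((-1 + w)*(8 + (-4 + w)*(2*w)) - 2)) = -1/(3*((-1 + w)*(8 + 2*w*(-4 + w)) - 2)) = -1/(3*(-2 + (-1 + w)*(8 + 2*w*(-4 + w)))))
186 - n(18, 13) = 186 - (-1)/(-30 - 30*18² + 6*18³ + 48*18) = 186 - (-1)/(-30 - 30*324 + 6*5832 + 864) = 186 - (-1)/(-30 - 9720 + 34992 + 864) = 186 - (-1)/26106 = 186 - 1*(-1/26106) = 186 + 1/26106 = 4855717/26106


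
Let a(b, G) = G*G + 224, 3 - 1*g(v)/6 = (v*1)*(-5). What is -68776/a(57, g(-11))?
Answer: -8597/12196 ≈ -0.70490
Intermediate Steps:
g(v) = 18 + 30*v (g(v) = 18 - 6*v*1*(-5) = 18 - 6*v*(-5) = 18 - (-30)*v = 18 + 30*v)
a(b, G) = 224 + G² (a(b, G) = G² + 224 = 224 + G²)
-68776/a(57, g(-11)) = -68776/(224 + (18 + 30*(-11))²) = -68776/(224 + (18 - 330)²) = -68776/(224 + (-312)²) = -68776/(224 + 97344) = -68776/97568 = -68776*1/97568 = -8597/12196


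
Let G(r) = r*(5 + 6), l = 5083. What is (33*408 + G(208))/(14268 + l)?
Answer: 15752/19351 ≈ 0.81401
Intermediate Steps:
G(r) = 11*r (G(r) = r*11 = 11*r)
(33*408 + G(208))/(14268 + l) = (33*408 + 11*208)/(14268 + 5083) = (13464 + 2288)/19351 = 15752*(1/19351) = 15752/19351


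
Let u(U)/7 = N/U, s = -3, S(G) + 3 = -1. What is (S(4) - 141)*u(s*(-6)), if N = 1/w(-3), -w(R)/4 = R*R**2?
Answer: -1015/1944 ≈ -0.52212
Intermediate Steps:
w(R) = -4*R**3 (w(R) = -4*R*R**2 = -4*R**3)
S(G) = -4 (S(G) = -3 - 1 = -4)
N = 1/108 (N = 1/(-4*(-3)**3) = 1/(-4*(-27)) = 1/108 ≈ 0.0092593)
u(U) = 7/(108*U) (u(U) = 7*(1/(108*U)) = 7/(108*U))
(S(4) - 141)*u(s*(-6)) = (-4 - 141)*(7/(108*((-3*(-6))))) = -1015/(108*18) = -145*7/1944 = -1015/1944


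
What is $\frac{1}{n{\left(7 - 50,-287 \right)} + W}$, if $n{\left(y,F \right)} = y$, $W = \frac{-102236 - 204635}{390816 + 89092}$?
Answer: $- \frac{479908}{20942915} \approx -0.022915$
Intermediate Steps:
$W = - \frac{306871}{479908} \approx -0.63944$
$\frac{1}{n{\left(7 - 50,-287 \right)} + W} = \frac{1}{\left(7 - 50\right) - \frac{306871}{479908}} = \frac{1}{-43 - \frac{306871}{479908}} = \frac{1}{- \frac{20942915}{479908}} = - \frac{479908}{20942915}$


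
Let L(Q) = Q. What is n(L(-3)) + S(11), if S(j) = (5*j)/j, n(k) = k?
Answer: 2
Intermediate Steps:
S(j) = 5
n(L(-3)) + S(11) = -3 + 5 = 2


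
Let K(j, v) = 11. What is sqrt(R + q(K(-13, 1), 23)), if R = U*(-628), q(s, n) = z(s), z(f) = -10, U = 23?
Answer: 3*I*sqrt(1606) ≈ 120.22*I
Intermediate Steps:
q(s, n) = -10
R = -14444 (R = 23*(-628) = -14444)
sqrt(R + q(K(-13, 1), 23)) = sqrt(-14444 - 10) = sqrt(-14454) = 3*I*sqrt(1606)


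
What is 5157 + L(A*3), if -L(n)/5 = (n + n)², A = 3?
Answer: 3537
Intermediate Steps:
L(n) = -20*n² (L(n) = -5*(n + n)² = -5*4*n² = -20*n²)
5157 + L(A*3) = 5157 - 20*(3*3)² = 5157 - 20*9² = 5157 - 20*81 = 5157 - 1620 = 3537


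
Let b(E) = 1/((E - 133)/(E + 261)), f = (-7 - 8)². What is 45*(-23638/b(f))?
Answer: -5436740/27 ≈ -2.0136e+5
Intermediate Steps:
f = 225 (f = (-15)² = 225)
b(E) = (261 + E)/(-133 + E) (b(E) = 1/((-133 + E)/(261 + E)) = (261 + E)/(-133 + E))
45*(-23638/b(f)) = 45*(-23638*(-133 + 225)/(261 + 225)) = 45*(-23638/(486/92)) = 45*(-23638/((1/92)*486)) = 45*(-23638/243/46) = 45*(-23638*46/243) = 45*(-1087348/243) = -5436740/27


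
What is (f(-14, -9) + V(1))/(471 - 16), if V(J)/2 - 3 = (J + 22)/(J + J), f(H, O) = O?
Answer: 4/91 ≈ 0.043956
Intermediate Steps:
V(J) = 6 + (22 + J)/J (V(J) = 6 + 2*((J + 22)/(J + J)) = 6 + 2*((22 + J)/((2*J))) = 6 + 2*((22 + J)*(1/(2*J))) = 6 + 2*((22 + J)/(2*J)) = 6 + (22 + J)/J)
(f(-14, -9) + V(1))/(471 - 16) = (-9 + (7 + 22/1))/(471 - 16) = (-9 + (7 + 22*1))/455 = (-9 + (7 + 22))*(1/455) = (-9 + 29)*(1/455) = 20*(1/455) = 4/91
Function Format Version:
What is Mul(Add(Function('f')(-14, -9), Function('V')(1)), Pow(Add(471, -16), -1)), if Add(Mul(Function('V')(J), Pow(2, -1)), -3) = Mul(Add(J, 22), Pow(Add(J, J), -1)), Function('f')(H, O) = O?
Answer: Rational(4, 91) ≈ 0.043956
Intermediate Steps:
Function('V')(J) = Add(6, Mul(Pow(J, -1), Add(22, J))) (Function('V')(J) = Add(6, Mul(2, Mul(Add(J, 22), Pow(Add(J, J), -1)))) = Add(6, Mul(2, Mul(Add(22, J), Pow(Mul(2, J), -1)))) = Add(6, Mul(2, Mul(Add(22, J), Mul(Rational(1, 2), Pow(J, -1))))) = Add(6, Mul(2, Mul(Rational(1, 2), Pow(J, -1), Add(22, J)))) = Add(6, Mul(Pow(J, -1), Add(22, J))))
Mul(Add(Function('f')(-14, -9), Function('V')(1)), Pow(Add(471, -16), -1)) = Mul(Add(-9, Add(7, Mul(22, Pow(1, -1)))), Pow(Add(471, -16), -1)) = Mul(Add(-9, Add(7, Mul(22, 1))), Pow(455, -1)) = Mul(Add(-9, Add(7, 22)), Rational(1, 455)) = Mul(Add(-9, 29), Rational(1, 455)) = Mul(20, Rational(1, 455)) = Rational(4, 91)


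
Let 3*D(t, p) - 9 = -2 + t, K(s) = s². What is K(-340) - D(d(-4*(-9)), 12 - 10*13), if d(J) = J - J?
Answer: 346793/3 ≈ 1.1560e+5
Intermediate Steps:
d(J) = 0
D(t, p) = 7/3 + t/3 (D(t, p) = 3 + (-2 + t)/3 = 3 + (-⅔ + t/3) = 7/3 + t/3)
K(-340) - D(d(-4*(-9)), 12 - 10*13) = (-340)² - (7/3 + (⅓)*0) = 115600 - (7/3 + 0) = 115600 - 1*7/3 = 115600 - 7/3 = 346793/3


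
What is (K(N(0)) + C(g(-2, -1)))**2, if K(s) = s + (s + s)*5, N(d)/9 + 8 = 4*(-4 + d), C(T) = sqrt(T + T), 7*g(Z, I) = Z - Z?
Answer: 5645376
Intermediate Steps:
g(Z, I) = 0 (g(Z, I) = (Z - Z)/7 = (1/7)*0 = 0)
C(T) = sqrt(2)*sqrt(T) (C(T) = sqrt(2*T) = sqrt(2)*sqrt(T))
N(d) = -216 + 36*d (N(d) = -72 + 9*(4*(-4 + d)) = -72 + 9*(-16 + 4*d) = -72 + (-144 + 36*d) = -216 + 36*d)
K(s) = 11*s (K(s) = s + (2*s)*5 = s + 10*s = 11*s)
(K(N(0)) + C(g(-2, -1)))**2 = (11*(-216 + 36*0) + sqrt(2)*sqrt(0))**2 = (11*(-216 + 0) + sqrt(2)*0)**2 = (11*(-216) + 0)**2 = (-2376 + 0)**2 = (-2376)**2 = 5645376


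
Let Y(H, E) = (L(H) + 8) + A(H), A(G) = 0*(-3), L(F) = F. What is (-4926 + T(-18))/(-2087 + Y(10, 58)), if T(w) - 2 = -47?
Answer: 4971/2069 ≈ 2.4026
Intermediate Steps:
T(w) = -45 (T(w) = 2 - 47 = -45)
A(G) = 0
Y(H, E) = 8 + H (Y(H, E) = (H + 8) + 0 = (8 + H) + 0 = 8 + H)
(-4926 + T(-18))/(-2087 + Y(10, 58)) = (-4926 - 45)/(-2087 + (8 + 10)) = -4971/(-2087 + 18) = -4971/(-2069) = -4971*(-1/2069) = 4971/2069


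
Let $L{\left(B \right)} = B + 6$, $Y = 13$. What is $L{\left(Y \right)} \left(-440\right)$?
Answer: $-8360$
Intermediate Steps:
$L{\left(B \right)} = 6 + B$
$L{\left(Y \right)} \left(-440\right) = \left(6 + 13\right) \left(-440\right) = 19 \left(-440\right) = -8360$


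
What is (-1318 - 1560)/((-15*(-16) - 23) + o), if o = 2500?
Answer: -2878/2717 ≈ -1.0593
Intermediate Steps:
(-1318 - 1560)/((-15*(-16) - 23) + o) = (-1318 - 1560)/((-15*(-16) - 23) + 2500) = -2878/((240 - 23) + 2500) = -2878/(217 + 2500) = -2878/2717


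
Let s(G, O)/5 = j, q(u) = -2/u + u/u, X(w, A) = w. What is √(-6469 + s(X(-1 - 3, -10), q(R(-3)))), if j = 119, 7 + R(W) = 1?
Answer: I*√5874 ≈ 76.642*I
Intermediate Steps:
R(W) = -6 (R(W) = -7 + 1 = -6)
q(u) = 1 - 2/u (q(u) = -2/u + 1 = 1 - 2/u)
s(G, O) = 595 (s(G, O) = 5*119 = 595)
√(-6469 + s(X(-1 - 3, -10), q(R(-3)))) = √(-6469 + 595) = √(-5874) = I*√5874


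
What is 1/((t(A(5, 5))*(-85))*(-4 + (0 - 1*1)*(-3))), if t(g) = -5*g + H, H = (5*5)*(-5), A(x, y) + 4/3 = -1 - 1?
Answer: -3/27625 ≈ -0.00010860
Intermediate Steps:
A(x, y) = -10/3 (A(x, y) = -4/3 + (-1 - 1) = -4/3 - 2 = -10/3)
H = -125 (H = 25*(-5) = -125)
t(g) = -125 - 5*g (t(g) = -5*g - 125 = -125 - 5*g)
1/((t(A(5, 5))*(-85))*(-4 + (0 - 1*1)*(-3))) = 1/(((-125 - 5*(-10/3))*(-85))*(-4 + (0 - 1*1)*(-3))) = 1/(((-125 + 50/3)*(-85))*(-4 + (0 - 1)*(-3))) = 1/((-325/3*(-85))*(-4 - 1*(-3))) = 1/(27625*(-4 + 3)/3) = 1/((27625/3)*(-1)) = 1/(-27625/3) = -3/27625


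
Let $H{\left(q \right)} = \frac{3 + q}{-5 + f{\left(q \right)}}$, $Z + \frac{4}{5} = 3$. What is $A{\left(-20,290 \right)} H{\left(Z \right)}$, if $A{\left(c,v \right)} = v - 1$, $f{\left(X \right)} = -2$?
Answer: $- \frac{7514}{35} \approx -214.69$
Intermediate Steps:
$A{\left(c,v \right)} = -1 + v$ ($A{\left(c,v \right)} = v - 1 = -1 + v$)
$Z = \frac{11}{5}$ ($Z = - \frac{4}{5} + 3 = \frac{11}{5} \approx 2.2$)
$H{\left(q \right)} = - \frac{3}{7} - \frac{q}{7}$ ($H{\left(q \right)} = \frac{3 + q}{-5 - 2} = \frac{3 + q}{-7} = \left(3 + q\right) \left(- \frac{1}{7}\right) = - \frac{3}{7} - \frac{q}{7}$)
$A{\left(-20,290 \right)} H{\left(Z \right)} = \left(-1 + 290\right) \left(- \frac{3}{7} - \frac{11}{35}\right) = 289 \left(- \frac{3}{7} - \frac{11}{35}\right) = 289 \left(- \frac{26}{35}\right) = - \frac{7514}{35}$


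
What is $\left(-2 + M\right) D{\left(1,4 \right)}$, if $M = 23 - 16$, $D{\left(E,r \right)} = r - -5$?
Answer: $45$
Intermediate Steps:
$D{\left(E,r \right)} = 5 + r$ ($D{\left(E,r \right)} = r + 5 = 5 + r$)
$M = 7$
$\left(-2 + M\right) D{\left(1,4 \right)} = \left(-2 + 7\right) \left(5 + 4\right) = 5 \cdot 9 = 45$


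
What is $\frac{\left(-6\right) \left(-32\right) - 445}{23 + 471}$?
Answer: $- \frac{253}{494} \approx -0.51215$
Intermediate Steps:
$\frac{\left(-6\right) \left(-32\right) - 445}{23 + 471} = \frac{192 - 445}{494} = \left(-253\right) \frac{1}{494} = - \frac{253}{494}$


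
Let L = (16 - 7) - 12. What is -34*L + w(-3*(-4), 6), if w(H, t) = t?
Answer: 108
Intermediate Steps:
L = -3 (L = 9 - 12 = -3)
-34*L + w(-3*(-4), 6) = -34*(-3) + 6 = 102 + 6 = 108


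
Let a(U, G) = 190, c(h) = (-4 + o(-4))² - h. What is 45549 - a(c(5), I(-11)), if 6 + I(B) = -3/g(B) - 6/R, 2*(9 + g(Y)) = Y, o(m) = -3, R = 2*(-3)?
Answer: 45359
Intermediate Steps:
R = -6
g(Y) = -9 + Y/2
c(h) = 49 - h (c(h) = (-4 - 3)² - h = (-7)² - h = 49 - h)
I(B) = -5 - 3/(-9 + B/2) (I(B) = -6 + (-3/(-9 + B/2) - 6/(-6)) = -6 + (-3/(-9 + B/2) - 6*(-⅙)) = -6 + (-3/(-9 + B/2) + 1) = -6 + (1 - 3/(-9 + B/2)) = -5 - 3/(-9 + B/2))
45549 - a(c(5), I(-11)) = 45549 - 1*190 = 45549 - 190 = 45359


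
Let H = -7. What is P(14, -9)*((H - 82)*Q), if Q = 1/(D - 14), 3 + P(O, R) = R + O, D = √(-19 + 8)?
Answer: 2492/207 + 178*I*√11/207 ≈ 12.039 + 2.852*I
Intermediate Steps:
D = I*√11 (D = √(-11) = I*√11 ≈ 3.3166*I)
P(O, R) = -3 + O + R (P(O, R) = -3 + (R + O) = -3 + (O + R) = -3 + O + R)
Q = 1/(-14 + I*√11) (Q = 1/(I*√11 - 14) = 1/(-14 + I*√11) ≈ -0.067633 - 0.016022*I)
P(14, -9)*((H - 82)*Q) = (-3 + 14 - 9)*((-7 - 82)*(-14/207 - I*√11/207)) = 2*(-89*(-14/207 - I*√11/207)) = 2*(1246/207 + 89*I*√11/207) = 2492/207 + 178*I*√11/207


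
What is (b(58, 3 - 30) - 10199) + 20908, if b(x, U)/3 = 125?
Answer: 11084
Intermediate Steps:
b(x, U) = 375 (b(x, U) = 3*125 = 375)
(b(58, 3 - 30) - 10199) + 20908 = (375 - 10199) + 20908 = -9824 + 20908 = 11084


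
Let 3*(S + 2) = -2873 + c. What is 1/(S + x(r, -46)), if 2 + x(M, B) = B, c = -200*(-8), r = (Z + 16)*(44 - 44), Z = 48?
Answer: -3/1423 ≈ -0.0021082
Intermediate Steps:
r = 0 (r = (48 + 16)*(44 - 44) = 64*0 = 0)
c = 1600
x(M, B) = -2 + B
S = -1279/3 (S = -2 + (-2873 + 1600)/3 = -2 + (1/3)*(-1273) = -2 - 1273/3 = -1279/3 ≈ -426.33)
1/(S + x(r, -46)) = 1/(-1279/3 + (-2 - 46)) = 1/(-1279/3 - 48) = 1/(-1423/3) = -3/1423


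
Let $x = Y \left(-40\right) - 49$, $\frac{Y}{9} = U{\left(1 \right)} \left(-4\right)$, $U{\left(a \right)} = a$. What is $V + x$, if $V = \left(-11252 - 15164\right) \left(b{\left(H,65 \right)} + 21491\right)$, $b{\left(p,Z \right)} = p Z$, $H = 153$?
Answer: $-830411985$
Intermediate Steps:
$Y = -36$ ($Y = 9 \cdot 1 \left(-4\right) = 9 \left(-4\right) = -36$)
$b{\left(p,Z \right)} = Z p$
$V = -830413376$ ($V = \left(-11252 - 15164\right) \left(65 \cdot 153 + 21491\right) = - 26416 \left(9945 + 21491\right) = \left(-26416\right) 31436 = -830413376$)
$x = 1391$ ($x = \left(-36\right) \left(-40\right) - 49 = 1440 - 49 = 1391$)
$V + x = -830413376 + 1391 = -830411985$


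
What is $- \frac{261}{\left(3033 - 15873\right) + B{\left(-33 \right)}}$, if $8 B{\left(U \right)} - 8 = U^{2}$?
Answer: $\frac{2088}{101623} \approx 0.020547$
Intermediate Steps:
$B{\left(U \right)} = 1 + \frac{U^{2}}{8}$
$- \frac{261}{\left(3033 - 15873\right) + B{\left(-33 \right)}} = - \frac{261}{\left(3033 - 15873\right) + \left(1 + \frac{\left(-33\right)^{2}}{8}\right)} = - \frac{261}{-12840 + \left(1 + \frac{1}{8} \cdot 1089\right)} = - \frac{261}{-12840 + \left(1 + \frac{1089}{8}\right)} = - \frac{261}{-12840 + \frac{1097}{8}} = - \frac{261}{- \frac{101623}{8}} = \left(-261\right) \left(- \frac{8}{101623}\right) = \frac{2088}{101623}$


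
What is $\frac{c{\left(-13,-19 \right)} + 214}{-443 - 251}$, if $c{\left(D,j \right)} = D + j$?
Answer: $- \frac{91}{347} \approx -0.26225$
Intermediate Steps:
$\frac{c{\left(-13,-19 \right)} + 214}{-443 - 251} = \frac{\left(-13 - 19\right) + 214}{-443 - 251} = \frac{-32 + 214}{-694} = 182 \left(- \frac{1}{694}\right) = - \frac{91}{347}$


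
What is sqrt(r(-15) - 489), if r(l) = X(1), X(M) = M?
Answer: 2*I*sqrt(122) ≈ 22.091*I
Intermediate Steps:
r(l) = 1
sqrt(r(-15) - 489) = sqrt(1 - 489) = sqrt(-488) = 2*I*sqrt(122)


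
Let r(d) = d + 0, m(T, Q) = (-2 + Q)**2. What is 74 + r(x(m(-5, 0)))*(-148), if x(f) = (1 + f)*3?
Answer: -2146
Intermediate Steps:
x(f) = 3 + 3*f
r(d) = d
74 + r(x(m(-5, 0)))*(-148) = 74 + (3 + 3*(-2 + 0)**2)*(-148) = 74 + (3 + 3*(-2)**2)*(-148) = 74 + (3 + 3*4)*(-148) = 74 + (3 + 12)*(-148) = 74 + 15*(-148) = 74 - 2220 = -2146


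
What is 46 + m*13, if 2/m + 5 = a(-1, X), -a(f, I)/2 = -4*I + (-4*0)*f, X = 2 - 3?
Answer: 44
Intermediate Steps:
X = -1
a(f, I) = 8*I (a(f, I) = -2*(-4*I + (-4*0)*f) = -2*(-4*I + 0*f) = -2*(-4*I + 0) = -(-8)*I = 8*I)
m = -2/13 (m = 2/(-5 + 8*(-1)) = 2/(-5 - 8) = 2/(-13) = 2*(-1/13) = -2/13 ≈ -0.15385)
46 + m*13 = 46 - 2/13*13 = 46 - 2 = 44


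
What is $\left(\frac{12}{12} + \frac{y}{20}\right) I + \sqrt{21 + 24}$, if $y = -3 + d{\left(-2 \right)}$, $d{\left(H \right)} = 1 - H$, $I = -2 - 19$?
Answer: $-21 + 3 \sqrt{5} \approx -14.292$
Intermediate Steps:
$I = -21$ ($I = -2 - 19 = -21$)
$y = 0$ ($y = -3 + \left(1 - -2\right) = -3 + \left(1 + 2\right) = -3 + 3 = 0$)
$\left(\frac{12}{12} + \frac{y}{20}\right) I + \sqrt{21 + 24} = \left(\frac{12}{12} + \frac{0}{20}\right) \left(-21\right) + \sqrt{21 + 24} = \left(12 \cdot \frac{1}{12} + 0 \cdot \frac{1}{20}\right) \left(-21\right) + \sqrt{45} = \left(1 + 0\right) \left(-21\right) + 3 \sqrt{5} = 1 \left(-21\right) + 3 \sqrt{5} = -21 + 3 \sqrt{5}$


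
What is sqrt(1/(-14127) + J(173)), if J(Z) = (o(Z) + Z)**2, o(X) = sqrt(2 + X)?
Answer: sqrt(6007919357289 + 345259783170*sqrt(7))/14127 ≈ 186.23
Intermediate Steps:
J(Z) = (Z + sqrt(2 + Z))**2 (J(Z) = (sqrt(2 + Z) + Z)**2 = (Z + sqrt(2 + Z))**2)
sqrt(1/(-14127) + J(173)) = sqrt(1/(-14127) + (173 + sqrt(2 + 173))**2) = sqrt(-1/14127 + (173 + sqrt(175))**2) = sqrt(-1/14127 + (173 + 5*sqrt(7))**2)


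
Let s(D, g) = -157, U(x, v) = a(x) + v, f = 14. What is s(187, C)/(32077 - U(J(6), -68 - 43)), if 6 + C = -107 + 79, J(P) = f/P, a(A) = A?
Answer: -471/96557 ≈ -0.0048779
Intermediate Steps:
J(P) = 14/P
U(x, v) = v + x (U(x, v) = x + v = v + x)
C = -34 (C = -6 + (-107 + 79) = -6 - 28 = -34)
s(187, C)/(32077 - U(J(6), -68 - 43)) = -157/(32077 - ((-68 - 43) + 14/6)) = -157/(32077 - (-111 + 14*(1/6))) = -157/(32077 - (-111 + 7/3)) = -157/(32077 - 1*(-326/3)) = -157/(32077 + 326/3) = -157/96557/3 = -157*3/96557 = -471/96557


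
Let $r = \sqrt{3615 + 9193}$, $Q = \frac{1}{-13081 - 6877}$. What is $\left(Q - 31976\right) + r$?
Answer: $- \frac{638177009}{19958} + 2 \sqrt{3202} \approx -31863.0$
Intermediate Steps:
$Q = - \frac{1}{19958}$ ($Q = \frac{1}{-19958} = - \frac{1}{19958} \approx -5.0105 \cdot 10^{-5}$)
$r = 2 \sqrt{3202}$ ($r = \sqrt{12808} = 2 \sqrt{3202} \approx 113.17$)
$\left(Q - 31976\right) + r = \left(- \frac{1}{19958} - 31976\right) + 2 \sqrt{3202} = - \frac{638177009}{19958} + 2 \sqrt{3202}$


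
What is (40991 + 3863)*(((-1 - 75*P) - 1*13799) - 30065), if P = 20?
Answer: -2034801710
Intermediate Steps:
(40991 + 3863)*(((-1 - 75*P) - 1*13799) - 30065) = (40991 + 3863)*(((-1 - 75*20) - 1*13799) - 30065) = 44854*(((-1 - 1500) - 13799) - 30065) = 44854*((-1501 - 13799) - 30065) = 44854*(-15300 - 30065) = 44854*(-45365) = -2034801710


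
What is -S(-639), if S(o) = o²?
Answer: -408321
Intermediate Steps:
-S(-639) = -1*(-639)² = -1*408321 = -408321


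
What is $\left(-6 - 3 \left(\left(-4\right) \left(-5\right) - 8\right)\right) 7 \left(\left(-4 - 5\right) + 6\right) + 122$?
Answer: $1004$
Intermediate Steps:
$\left(-6 - 3 \left(\left(-4\right) \left(-5\right) - 8\right)\right) 7 \left(\left(-4 - 5\right) + 6\right) + 122 = \left(-6 - 3 \left(20 - 8\right)\right) 7 \left(-9 + 6\right) + 122 = \left(-6 - 36\right) 7 \left(-3\right) + 122 = \left(-6 - 36\right) \left(-21\right) + 122 = \left(-42\right) \left(-21\right) + 122 = 882 + 122 = 1004$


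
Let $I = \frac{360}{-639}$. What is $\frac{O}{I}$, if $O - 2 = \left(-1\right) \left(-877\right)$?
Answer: $- \frac{62409}{40} \approx -1560.2$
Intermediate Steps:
$O = 879$ ($O = 2 - -877 = 2 + 877 = 879$)
$I = - \frac{40}{71}$ ($I = 360 \left(- \frac{1}{639}\right) = - \frac{40}{71} \approx -0.56338$)
$\frac{O}{I} = \frac{879}{- \frac{40}{71}} = 879 \left(- \frac{71}{40}\right) = - \frac{62409}{40}$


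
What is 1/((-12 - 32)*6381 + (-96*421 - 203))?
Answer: -1/321383 ≈ -3.1116e-6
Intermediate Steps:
1/((-12 - 32)*6381 + (-96*421 - 203)) = 1/(-44*6381 + (-40416 - 203)) = 1/(-280764 - 40619) = 1/(-321383) = -1/321383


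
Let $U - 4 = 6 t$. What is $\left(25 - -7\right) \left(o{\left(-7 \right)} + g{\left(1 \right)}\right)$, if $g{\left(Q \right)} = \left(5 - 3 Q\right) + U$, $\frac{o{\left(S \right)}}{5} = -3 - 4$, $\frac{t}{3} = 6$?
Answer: $2528$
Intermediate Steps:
$t = 18$ ($t = 3 \cdot 6 = 18$)
$o{\left(S \right)} = -35$ ($o{\left(S \right)} = 5 \left(-3 - 4\right) = 5 \left(-7\right) = -35$)
$U = 112$ ($U = 4 + 6 \cdot 18 = 4 + 108 = 112$)
$g{\left(Q \right)} = 117 - 3 Q$ ($g{\left(Q \right)} = \left(5 - 3 Q\right) + 112 = 117 - 3 Q$)
$\left(25 - -7\right) \left(o{\left(-7 \right)} + g{\left(1 \right)}\right) = \left(25 - -7\right) \left(-35 + \left(117 - 3\right)\right) = \left(25 + 7\right) \left(-35 + \left(117 - 3\right)\right) = 32 \left(-35 + 114\right) = 32 \cdot 79 = 2528$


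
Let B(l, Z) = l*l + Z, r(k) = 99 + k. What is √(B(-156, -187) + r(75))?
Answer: √24323 ≈ 155.96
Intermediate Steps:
B(l, Z) = Z + l² (B(l, Z) = l² + Z = Z + l²)
√(B(-156, -187) + r(75)) = √((-187 + (-156)²) + (99 + 75)) = √((-187 + 24336) + 174) = √(24149 + 174) = √24323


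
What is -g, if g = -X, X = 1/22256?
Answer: 1/22256 ≈ 4.4932e-5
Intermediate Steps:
X = 1/22256 ≈ 4.4932e-5
g = -1/22256 (g = -1*1/22256 = -1/22256 ≈ -4.4932e-5)
-g = -1*(-1/22256) = 1/22256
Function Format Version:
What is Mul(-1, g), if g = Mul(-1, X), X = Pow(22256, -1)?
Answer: Rational(1, 22256) ≈ 4.4932e-5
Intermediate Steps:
X = Rational(1, 22256) ≈ 4.4932e-5
g = Rational(-1, 22256) (g = Mul(-1, Rational(1, 22256)) = Rational(-1, 22256) ≈ -4.4932e-5)
Mul(-1, g) = Mul(-1, Rational(-1, 22256)) = Rational(1, 22256)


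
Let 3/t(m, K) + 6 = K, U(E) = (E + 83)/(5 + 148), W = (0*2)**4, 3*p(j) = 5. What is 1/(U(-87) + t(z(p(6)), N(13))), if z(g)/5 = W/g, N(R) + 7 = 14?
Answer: 153/455 ≈ 0.33626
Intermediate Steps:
N(R) = 7 (N(R) = -7 + 14 = 7)
p(j) = 5/3 (p(j) = (1/3)*5 = 5/3)
W = 0 (W = 0**4 = 0)
z(g) = 0 (z(g) = 5*(0/g) = 5*0 = 0)
U(E) = 83/153 + E/153 (U(E) = (83 + E)/153 = (83 + E)*(1/153) = 83/153 + E/153)
t(m, K) = 3/(-6 + K)
1/(U(-87) + t(z(p(6)), N(13))) = 1/((83/153 + (1/153)*(-87)) + 3/(-6 + 7)) = 1/((83/153 - 29/51) + 3/1) = 1/(-4/153 + 3*1) = 1/(-4/153 + 3) = 1/(455/153) = 153/455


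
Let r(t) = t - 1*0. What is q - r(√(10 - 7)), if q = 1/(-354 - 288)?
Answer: -1/642 - √3 ≈ -1.7336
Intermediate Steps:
q = -1/642 (q = 1/(-642) = -1/642 ≈ -0.0015576)
r(t) = t (r(t) = t + 0 = t)
q - r(√(10 - 7)) = -1/642 - √(10 - 7) = -1/642 - √3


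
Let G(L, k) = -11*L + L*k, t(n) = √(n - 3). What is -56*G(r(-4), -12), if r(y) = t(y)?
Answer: 1288*I*√7 ≈ 3407.7*I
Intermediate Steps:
t(n) = √(-3 + n)
r(y) = √(-3 + y)
-56*G(r(-4), -12) = -56*√(-3 - 4)*(-11 - 12) = -56*√(-7)*(-23) = -56*I*√7*(-23) = -(-1288)*I*√7 = 1288*I*√7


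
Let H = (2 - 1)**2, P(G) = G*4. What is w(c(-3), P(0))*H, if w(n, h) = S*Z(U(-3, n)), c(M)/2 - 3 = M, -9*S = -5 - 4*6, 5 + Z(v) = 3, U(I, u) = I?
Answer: -58/9 ≈ -6.4444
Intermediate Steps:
Z(v) = -2 (Z(v) = -5 + 3 = -2)
P(G) = 4*G
S = 29/9 (S = -(-5 - 4*6)/9 = -(-5 - 24)/9 = -1/9*(-29) = 29/9 ≈ 3.2222)
c(M) = 6 + 2*M
w(n, h) = -58/9 (w(n, h) = (29/9)*(-2) = -58/9)
H = 1 (H = 1**2 = 1)
w(c(-3), P(0))*H = -58/9*1 = -58/9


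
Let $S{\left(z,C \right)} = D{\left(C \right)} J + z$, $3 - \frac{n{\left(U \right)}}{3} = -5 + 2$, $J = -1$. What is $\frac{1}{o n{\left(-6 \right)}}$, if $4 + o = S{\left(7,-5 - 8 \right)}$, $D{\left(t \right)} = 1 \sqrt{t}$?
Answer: $\frac{1}{132} + \frac{i \sqrt{13}}{396} \approx 0.0075758 + 0.0091049 i$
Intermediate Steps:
$D{\left(t \right)} = \sqrt{t}$
$n{\left(U \right)} = 18$ ($n{\left(U \right)} = 9 - 3 \left(-5 + 2\right) = 9 - -9 = 9 + 9 = 18$)
$S{\left(z,C \right)} = z - \sqrt{C}$ ($S{\left(z,C \right)} = \sqrt{C} \left(-1\right) + z = - \sqrt{C} + z = z - \sqrt{C}$)
$o = 3 - i \sqrt{13}$ ($o = -4 + \left(7 - \sqrt{-5 - 8}\right) = -4 + \left(7 - \sqrt{-13}\right) = -4 + \left(7 - i \sqrt{13}\right) = 3 - i \sqrt{13} \approx 3.0 - 3.6056 i$)
$\frac{1}{o n{\left(-6 \right)}} = \frac{1}{\left(3 - i \sqrt{13}\right) 18} = \frac{1}{54 - 18 i \sqrt{13}}$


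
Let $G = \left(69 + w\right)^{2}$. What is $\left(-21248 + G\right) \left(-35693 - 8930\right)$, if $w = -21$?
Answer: $845338112$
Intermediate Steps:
$G = 2304$ ($G = \left(69 - 21\right)^{2} = 48^{2} = 2304$)
$\left(-21248 + G\right) \left(-35693 - 8930\right) = \left(-21248 + 2304\right) \left(-35693 - 8930\right) = \left(-18944\right) \left(-44623\right) = 845338112$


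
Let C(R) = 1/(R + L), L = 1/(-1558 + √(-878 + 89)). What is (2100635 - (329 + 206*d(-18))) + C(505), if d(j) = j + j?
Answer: 435060621066801773/206412715082 + I*√789/619238145246 ≈ 2.1077e+6 + 4.5361e-11*I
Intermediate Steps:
d(j) = 2*j
L = 1/(-1558 + I*√789) (L = 1/(-1558 + √(-789)) = 1/(-1558 + I*√789) ≈ -0.00064164 - 1.157e-5*I)
C(R) = 1/(-1558/2428153 + R - I*√789/2428153) (C(R) = 1/(R + (-1558/2428153 - I*√789/2428153)) = 1/(-1558/2428153 + R - I*√789/2428153))
(2100635 - (329 + 206*d(-18))) + C(505) = (2100635 - (329 + 206*(2*(-18)))) + 2428153/(-1558 + 2428153*505 - I*√789) = (2100635 - (329 + 206*(-36))) + 2428153/(-1558 + 1226217265 - I*√789) = (2100635 - (329 - 7416)) + 2428153/(1226215707 - I*√789) = (2100635 - 1*(-7087)) + 2428153/(1226215707 - I*√789) = (2100635 + 7087) + 2428153/(1226215707 - I*√789) = 2107722 + 2428153/(1226215707 - I*√789)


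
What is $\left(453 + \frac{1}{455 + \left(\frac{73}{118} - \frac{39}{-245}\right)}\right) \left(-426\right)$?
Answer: $- \frac{847598024282}{4392179} \approx -1.9298 \cdot 10^{5}$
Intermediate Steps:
$\left(453 + \frac{1}{455 + \left(\frac{73}{118} - \frac{39}{-245}\right)}\right) \left(-426\right) = \left(453 + \frac{1}{455 + \left(73 \cdot \frac{1}{118} - - \frac{39}{245}\right)}\right) \left(-426\right) = \left(453 + \frac{1}{455 + \left(\frac{73}{118} + \frac{39}{245}\right)}\right) \left(-426\right) = \left(453 + \frac{1}{455 + \frac{22487}{28910}}\right) \left(-426\right) = \left(453 + \frac{1}{\frac{13176537}{28910}}\right) \left(-426\right) = \left(453 + \frac{28910}{13176537}\right) \left(-426\right) = \frac{5969000171}{13176537} \left(-426\right) = - \frac{847598024282}{4392179}$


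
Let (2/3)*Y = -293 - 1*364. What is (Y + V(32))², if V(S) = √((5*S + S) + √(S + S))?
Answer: 3885641/4 - 19710*√2 ≈ 9.4354e+5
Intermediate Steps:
Y = -1971/2 (Y = 3*(-293 - 1*364)/2 = 3*(-293 - 364)/2 = (3/2)*(-657) = -1971/2 ≈ -985.50)
V(S) = √(6*S + √2*√S) (V(S) = √(6*S + √(2*S)) = √(6*S + √2*√S))
(Y + V(32))² = (-1971/2 + √(6*32 + √2*√32))² = (-1971/2 + √(192 + √2*(4*√2)))² = (-1971/2 + √(192 + 8))² = (-1971/2 + √200)² = (-1971/2 + 10*√2)²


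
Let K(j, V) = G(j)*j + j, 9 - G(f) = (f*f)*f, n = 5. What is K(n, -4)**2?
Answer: 330625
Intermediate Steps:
G(f) = 9 - f**3 (G(f) = 9 - f*f*f = 9 - f**2*f = 9 - f**3)
K(j, V) = j + j*(9 - j**3) (K(j, V) = (9 - j**3)*j + j = j*(9 - j**3) + j = j + j*(9 - j**3))
K(n, -4)**2 = (5*(10 - 1*5**3))**2 = (5*(10 - 1*125))**2 = (5*(10 - 125))**2 = (5*(-115))**2 = (-575)**2 = 330625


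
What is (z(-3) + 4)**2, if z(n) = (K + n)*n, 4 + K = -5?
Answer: 1600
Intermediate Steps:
K = -9 (K = -4 - 5 = -9)
z(n) = n*(-9 + n) (z(n) = (-9 + n)*n = n*(-9 + n))
(z(-3) + 4)**2 = (-3*(-9 - 3) + 4)**2 = (-3*(-12) + 4)**2 = (36 + 4)**2 = 40**2 = 1600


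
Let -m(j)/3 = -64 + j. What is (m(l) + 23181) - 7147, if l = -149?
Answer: 16673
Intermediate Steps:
m(j) = 192 - 3*j (m(j) = -3*(-64 + j) = 192 - 3*j)
(m(l) + 23181) - 7147 = ((192 - 3*(-149)) + 23181) - 7147 = ((192 + 447) + 23181) - 7147 = (639 + 23181) - 7147 = 23820 - 7147 = 16673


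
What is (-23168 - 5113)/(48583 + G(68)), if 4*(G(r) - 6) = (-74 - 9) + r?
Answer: -113124/194341 ≈ -0.58209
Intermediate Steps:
G(r) = -59/4 + r/4 (G(r) = 6 + ((-74 - 9) + r)/4 = 6 + (-83 + r)/4 = 6 + (-83/4 + r/4) = -59/4 + r/4)
(-23168 - 5113)/(48583 + G(68)) = (-23168 - 5113)/(48583 + (-59/4 + (¼)*68)) = -28281/(48583 + (-59/4 + 17)) = -28281/(48583 + 9/4) = -28281/194341/4 = -28281*4/194341 = -113124/194341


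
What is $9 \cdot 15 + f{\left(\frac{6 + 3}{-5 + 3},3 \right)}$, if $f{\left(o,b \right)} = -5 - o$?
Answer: $\frac{269}{2} \approx 134.5$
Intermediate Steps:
$9 \cdot 15 + f{\left(\frac{6 + 3}{-5 + 3},3 \right)} = 9 \cdot 15 - \left(5 + \frac{6 + 3}{-5 + 3}\right) = 135 - \left(5 + \frac{9}{-2}\right) = 135 - \left(5 + 9 \left(- \frac{1}{2}\right)\right) = 135 - \frac{1}{2} = \frac{269}{2}$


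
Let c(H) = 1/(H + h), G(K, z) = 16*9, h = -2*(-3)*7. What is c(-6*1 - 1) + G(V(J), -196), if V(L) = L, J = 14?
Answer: 5041/35 ≈ 144.03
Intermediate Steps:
h = 42 (h = 6*7 = 42)
G(K, z) = 144
c(H) = 1/(42 + H) (c(H) = 1/(H + 42) = 1/(42 + H))
c(-6*1 - 1) + G(V(J), -196) = 1/(42 + (-6*1 - 1)) + 144 = 1/(42 + (-6 - 1)) + 144 = 1/(42 - 7) + 144 = 1/35 + 144 = 5041/35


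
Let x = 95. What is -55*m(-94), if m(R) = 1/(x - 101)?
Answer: 55/6 ≈ 9.1667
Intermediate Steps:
m(R) = -⅙ (m(R) = 1/(95 - 101) = 1/(-6) = -⅙)
-55*m(-94) = -55*(-⅙) = 55/6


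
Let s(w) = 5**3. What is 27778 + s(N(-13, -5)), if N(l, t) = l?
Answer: 27903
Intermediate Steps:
s(w) = 125
27778 + s(N(-13, -5)) = 27778 + 125 = 27903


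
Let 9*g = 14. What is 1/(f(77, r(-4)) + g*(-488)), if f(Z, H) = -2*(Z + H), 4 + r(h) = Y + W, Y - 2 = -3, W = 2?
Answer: -9/8164 ≈ -0.0011024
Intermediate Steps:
g = 14/9 (g = (⅑)*14 = 14/9 ≈ 1.5556)
Y = -1 (Y = 2 - 3 = -1)
r(h) = -3 (r(h) = -4 + (-1 + 2) = -4 + 1 = -3)
f(Z, H) = -2*H - 2*Z (f(Z, H) = -2*(H + Z) = -2*H - 2*Z)
1/(f(77, r(-4)) + g*(-488)) = 1/((-2*(-3) - 2*77) + (14/9)*(-488)) = 1/((6 - 154) - 6832/9) = 1/(-148 - 6832/9) = 1/(-8164/9) = -9/8164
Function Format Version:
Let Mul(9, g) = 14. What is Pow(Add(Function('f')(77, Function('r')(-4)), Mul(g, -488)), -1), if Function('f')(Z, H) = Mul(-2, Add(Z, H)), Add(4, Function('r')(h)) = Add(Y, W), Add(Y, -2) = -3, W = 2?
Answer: Rational(-9, 8164) ≈ -0.0011024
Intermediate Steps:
g = Rational(14, 9) (g = Mul(Rational(1, 9), 14) = Rational(14, 9) ≈ 1.5556)
Y = -1 (Y = Add(2, -3) = -1)
Function('r')(h) = -3 (Function('r')(h) = Add(-4, Add(-1, 2)) = Add(-4, 1) = -3)
Function('f')(Z, H) = Add(Mul(-2, H), Mul(-2, Z)) (Function('f')(Z, H) = Mul(-2, Add(H, Z)) = Add(Mul(-2, H), Mul(-2, Z)))
Pow(Add(Function('f')(77, Function('r')(-4)), Mul(g, -488)), -1) = Pow(Add(Add(Mul(-2, -3), Mul(-2, 77)), Mul(Rational(14, 9), -488)), -1) = Pow(Add(Add(6, -154), Rational(-6832, 9)), -1) = Pow(Add(-148, Rational(-6832, 9)), -1) = Pow(Rational(-8164, 9), -1) = Rational(-9, 8164)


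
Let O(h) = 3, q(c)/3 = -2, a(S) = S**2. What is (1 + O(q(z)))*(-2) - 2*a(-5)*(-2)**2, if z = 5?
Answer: -208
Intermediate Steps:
q(c) = -6 (q(c) = 3*(-2) = -6)
(1 + O(q(z)))*(-2) - 2*a(-5)*(-2)**2 = (1 + 3)*(-2) - 2*(-5)**2*(-2)**2 = 4*(-2) - 2*25*4 = -8 - 50*4 = -8 - 200 = -208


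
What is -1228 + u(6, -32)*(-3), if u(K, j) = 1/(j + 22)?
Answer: -12277/10 ≈ -1227.7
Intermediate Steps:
u(K, j) = 1/(22 + j)
-1228 + u(6, -32)*(-3) = -1228 - 3/(22 - 32) = -1228 - 3/(-10) = -1228 - ⅒*(-3) = -1228 + 3/10 = -12277/10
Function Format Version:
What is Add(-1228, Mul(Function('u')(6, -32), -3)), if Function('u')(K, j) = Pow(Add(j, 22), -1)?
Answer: Rational(-12277, 10) ≈ -1227.7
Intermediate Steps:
Function('u')(K, j) = Pow(Add(22, j), -1)
Add(-1228, Mul(Function('u')(6, -32), -3)) = Add(-1228, Mul(Pow(Add(22, -32), -1), -3)) = Add(-1228, Mul(Pow(-10, -1), -3)) = Add(-1228, Mul(Rational(-1, 10), -3)) = Add(-1228, Rational(3, 10)) = Rational(-12277, 10)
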